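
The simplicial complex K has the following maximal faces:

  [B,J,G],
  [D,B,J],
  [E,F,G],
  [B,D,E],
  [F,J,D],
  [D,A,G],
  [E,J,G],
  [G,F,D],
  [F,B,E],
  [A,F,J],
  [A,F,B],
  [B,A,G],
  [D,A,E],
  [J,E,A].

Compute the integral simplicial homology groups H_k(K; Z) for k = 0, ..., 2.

H_0 ≅ Z,  H_1 ≅ Z^2,  H_2 ≅ Z.

K has 7 vertices, 21 edges, 14 triangles.
rank ∂_0 = 0, rank ∂_1 = 6 ⇒ b_0 = 7 − 0 − 6 = 1; all invariant factors of ∂_1 are 1 so no torsion. So H_0 = Z.
rank ∂_1 = 6, rank ∂_2 = 13 ⇒ b_1 = 21 − 6 − 13 = 2; all invariant factors of ∂_2 are 1 so no torsion. So H_1 = Z^2.
rank ∂_2 = 13, rank ∂_3 = 0 ⇒ b_2 = 14 − 13 − 0 = 1. So H_2 = Z.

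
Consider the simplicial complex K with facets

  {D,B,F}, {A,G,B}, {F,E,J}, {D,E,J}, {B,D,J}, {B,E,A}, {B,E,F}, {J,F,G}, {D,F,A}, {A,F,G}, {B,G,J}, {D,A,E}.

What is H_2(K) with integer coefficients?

H_2 = 0.

We work with the vertex ordering A < B < D < E < F < G < J. The simplices of K, each written with vertices in increasing order, are:

  0-simplices (7): A, B, D, E, F, G, J
  1-simplices (18): AB, AD, AE, AF, AG, BD, BE, BF, BG, BJ, DE, DF, DJ, EF, EJ, FG, FJ, GJ
  2-simplices (12): ABE, ABG, ADE, ADF, AFG, BDF, BDJ, BEF, BGJ, DEJ, EFJ, FGJ

giving chain groups C_0 ≅ Z^7, C_1 ≅ Z^18, C_2 ≅ Z^12.

∂_1: C_1 → C_0 sends each edge [p,q] (with p < q) to q − p. For instance
  ∂AF = F − A.
The resulting 7×18 matrix has rank 6, and its Smith normal form has invariant factors (1,1,1,1,1,1).

The boundary map ∂_2: C_2 → C_1 maps a triangle to the signed sum of its edges. For instance
  ∂EFJ = FJ − EJ + EF,
  ∂ADE = DE − AE + AD.
This gives a 18×12 integer matrix of rank 12; reducing to Smith normal form yields diagonal entries (1,1,1,1,1,1,1,1,1,1,1,2).

From H_k ≅ ker(∂_k) / im(∂_{k+1}) we obtain:

  H_2: rank ker ∂_2 − rank ∂_3 = (12 − 12) − 0 = 0, and there is no ∂_3, so H_2 ≅ 0.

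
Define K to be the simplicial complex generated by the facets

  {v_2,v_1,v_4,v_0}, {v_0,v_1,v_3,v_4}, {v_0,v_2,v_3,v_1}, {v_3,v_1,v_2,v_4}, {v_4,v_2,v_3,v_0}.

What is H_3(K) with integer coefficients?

H_3 = Z.

Fix the vertex order v_0 < v_1 < v_2 < v_3 < v_4 and write every simplex with vertices in increasing order. Then dim K = 3 and the simplices of K are:

  0-simplices (5): [v_0], [v_1], [v_2], [v_3], [v_4]
  1-simplices (10): [v_0,v_1], [v_0,v_2], [v_0,v_3], [v_0,v_4], [v_1,v_2], [v_1,v_3], [v_1,v_4], [v_2,v_3], [v_2,v_4], [v_3,v_4]
  2-simplices (10): [v_0,v_1,v_2], [v_0,v_1,v_3], [v_0,v_1,v_4], [v_0,v_2,v_3], [v_0,v_2,v_4], [v_0,v_3,v_4], [v_1,v_2,v_3], [v_1,v_2,v_4], [v_1,v_3,v_4], [v_2,v_3,v_4]
  3-simplices (5): [v_0,v_1,v_2,v_3], [v_0,v_1,v_2,v_4], [v_0,v_1,v_3,v_4], [v_0,v_2,v_3,v_4], [v_1,v_2,v_3,v_4]

so the chain groups are C_0 ≅ Z^5, C_1 ≅ Z^10, C_2 ≅ Z^10, C_3 ≅ Z^5.

The boundary map ∂_1: C_1 → C_0 sends each edge [p,q] (with p < q) to q − p.
This gives a 5×10 integer matrix of rank 4; reducing to Smith normal form yields diagonal entries (1,1,1,1).

Boundary ∂_2: C_2 → C_1 maps a triangle to the signed sum of its edges. For instance
  ∂[v_2,v_3,v_4] = [v_3,v_4] − [v_2,v_4] + [v_2,v_3],
  ∂[v_0,v_2,v_4] = [v_2,v_4] − [v_0,v_4] + [v_0,v_2].
As a 10×10 matrix over Z this has rank 6, with invariant factors (1,1,1,1,1,1).

∂_3: C_3 → C_2 sends each 3-simplex σ to the alternating sum Σ_i (−1)^i (σ with its i-th vertex removed). For instance
  ∂[v_1,v_2,v_3,v_4] = [v_2,v_3,v_4] − [v_1,v_3,v_4] + [v_1,v_2,v_4] − [v_1,v_2,v_3],
  ∂[v_0,v_1,v_2,v_3] = [v_1,v_2,v_3] − [v_0,v_2,v_3] + [v_0,v_1,v_3] − [v_0,v_1,v_2].
The resulting 10×5 matrix has rank 4, and its Smith normal form has invariant factors (1,1,1,1).

Computing H_k = (kernel of ∂_k) / (image of ∂_{k+1}):

  H_3: rank ker ∂_3 − rank ∂_4 = (5 − 4) − 0 = 1, and there is no ∂_4, so H_3 ≅ Z.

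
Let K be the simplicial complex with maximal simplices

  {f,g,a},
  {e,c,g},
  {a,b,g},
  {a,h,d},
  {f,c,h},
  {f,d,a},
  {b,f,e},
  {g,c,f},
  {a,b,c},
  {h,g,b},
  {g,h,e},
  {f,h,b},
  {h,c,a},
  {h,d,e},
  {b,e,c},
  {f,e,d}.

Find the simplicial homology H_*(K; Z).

Fix the vertex order a < b < c < d < e < f < g < h and write every simplex with vertices in increasing order. Then dim K = 2 and the simplices of K are:

  0-simplices (8): a, b, c, d, e, f, g, h
  1-simplices (24): ab, ac, ad, af, ag, ah, bc, be, bf, bg, bh, ce, cf, cg, ch, de, df, dh, ef, eg, eh, fg, fh, gh
  2-simplices (16): abc, abg, ach, adf, adh, afg, bce, bef, bfh, bgh, ceg, cfg, cfh, def, deh, egh

Hence C_0 ≅ Z^8, C_1 ≅ Z^24, C_2 ≅ Z^16.

Boundary ∂_1: C_1 → C_0 sends each edge [p,q] (with p < q) to q − p.
The 8×24 boundary matrix has rank 7 and Smith normal form diag(1,1,1,1,1,1,1).

The boundary map ∂_2: C_2 → C_1 sends each 2-simplex [p,q,r] to [q,r] − [p,r] + [p,q]. For instance
  ∂abc = bc − ac + ab,
  ∂cfg = fg − cg + cf.
The resulting 24×16 matrix has rank 15, and its Smith normal form has invariant factors (1,1,1,1,1,1,1,1,1,1,1,1,1,1,1).

Now H_k = ker ∂_k / im ∂_{k+1}, so:

  H_0: rank C_0 − rank ∂_1 = 8 − 7 = 1, and the invariant factors of ∂_1 are all 1, so H_0 ≅ Z.
  H_1: rank ker ∂_1 − rank ∂_2 = (24 − 7) − 15 = 2, and the invariant factors of ∂_2 are all 1, so H_1 ≅ Z^2.
  H_2: rank ker ∂_2 − rank ∂_3 = (16 − 15) − 0 = 1, and there is no ∂_3, so H_2 ≅ Z.

H_0 ≅ Z,  H_1 ≅ Z^2,  H_2 ≅ Z.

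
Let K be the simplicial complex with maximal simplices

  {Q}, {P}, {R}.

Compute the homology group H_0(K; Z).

Take the total order P < Q < R on the vertex set. Then K (dimension 0) consists of the simplices:

  0-simplices (3): P, Q, R

giving chain groups C_0 ≅ Z^3.

From H_k ≅ ker(∂_k) / im(∂_{k+1}) we obtain:

  H_0: rank C_0 − rank ∂_1 = 3 − 0 = 3, and there is no ∂_1, so H_0 = Z^3.

(K is a triangulation of a set of 3 points.)

H_0 = Z^3.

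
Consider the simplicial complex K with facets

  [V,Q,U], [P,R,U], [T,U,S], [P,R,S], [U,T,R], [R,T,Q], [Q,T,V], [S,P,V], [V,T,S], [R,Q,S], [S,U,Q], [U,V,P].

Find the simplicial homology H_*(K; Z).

Order the vertices as P < Q < R < S < T < U < V. Listing each simplex with vertices in this order, K has dimension 2 with simplices:

  0-simplices (7): P, Q, R, S, T, U, V
  1-simplices (18): PR, PS, PU, PV, QR, QS, QT, QU, QV, RS, RT, RU, ST, SU, SV, TU, TV, UV
  2-simplices (12): PRS, PRU, PSV, PUV, QRS, QRT, QSU, QTV, QUV, RTU, STU, STV

Hence C_0 ≅ Z^7, C_1 ≅ Z^18, C_2 ≅ Z^12.

The boundary map ∂_1: C_1 → C_0 is given by ∂[p,q] = [q] − [p].
This gives a 7×18 integer matrix of rank 6; reducing to Smith normal form yields diagonal entries (1,1,1,1,1,1).

Boundary ∂_2: C_2 → C_1 sends each 2-simplex [p,q,r] to [q,r] − [p,r] + [p,q]. For instance
  ∂RTU = TU − RU + RT,
  ∂PSV = SV − PV + PS.
This gives a 18×12 integer matrix of rank 12; reducing to Smith normal form yields diagonal entries (1,1,1,1,1,1,1,1,1,1,1,2).

Reading off H_k = ker ∂_k / im ∂_{k+1}:

  H_0: rank C_0 − rank ∂_1 = 7 − 6 = 1, and the invariant factors of ∂_1 are all 1, so H_0 ≅ Z.
  H_1: rank ker ∂_1 − rank ∂_2 = (18 − 6) − 12 = 0, and ∂_2 has invariant factor 2 > 1, so H_1 ≅ Z/2Z.
  H_2: rank ker ∂_2 − rank ∂_3 = (12 − 12) − 0 = 0, and there is no ∂_3, so H_2 ≅ 0.

As a check, the Euler characteristic is 7 − 18 + 12 = 1, which agrees with 1 − 0 + 0 = 1.

H_0 ≅ Z,  H_1 ≅ Z/2Z,  H_2 = 0.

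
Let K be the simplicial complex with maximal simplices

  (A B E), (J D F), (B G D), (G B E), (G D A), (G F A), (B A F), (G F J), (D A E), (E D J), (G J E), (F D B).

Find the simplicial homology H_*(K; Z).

Order the vertices as A < B < D < E < F < G < J. Listing each simplex with vertices in this order, K has dimension 2 with simplices:

  0-simplices (7): A, B, D, E, F, G, J
  1-simplices (18): AB, AD, AE, AF, AG, BD, BE, BF, BG, DE, DF, DG, DJ, EG, EJ, FG, FJ, GJ
  2-simplices (12): ABE, ABF, ADE, ADG, AFG, BDF, BDG, BEG, DEJ, DFJ, EGJ, FGJ

Hence C_0 ≅ Z^7, C_1 ≅ Z^18, C_2 ≅ Z^12.

The boundary map ∂_1: C_1 → C_0 maps an edge to its endpoints' difference, ∂[p,q] = q − p.
This gives a 7×18 integer matrix of rank 6; reducing to Smith normal form yields diagonal entries (1,1,1,1,1,1).

The boundary map ∂_2: C_2 → C_1 sends each 2-simplex [p,q,r] to [q,r] − [p,r] + [p,q]. For instance
  ∂EGJ = GJ − EJ + EG,
  ∂ABF = BF − AF + AB.
As a 18×12 matrix over Z this has rank 12, with invariant factors (1,1,1,1,1,1,1,1,1,1,1,2).

From H_k ≅ ker(∂_k) / im(∂_{k+1}) we obtain:

  H_0: rank C_0 − rank ∂_1 = 7 − 6 = 1, and the invariant factors of ∂_1 are all 1, so H_0 ≅ Z.
  H_1: rank ker ∂_1 − rank ∂_2 = (18 − 6) − 12 = 0, and ∂_2 has invariant factor 2 > 1, so H_1 ≅ Z/2Z.
  H_2: rank ker ∂_2 − rank ∂_3 = (12 − 12) − 0 = 0, and there is no ∂_3, so H_2 ≅ 0.

As a check, the Euler characteristic is 7 − 18 + 12 = 1, which agrees with 1 − 0 + 0 = 1.

H_0 = Z,  H_1 = Z/2Z,  H_2 = 0.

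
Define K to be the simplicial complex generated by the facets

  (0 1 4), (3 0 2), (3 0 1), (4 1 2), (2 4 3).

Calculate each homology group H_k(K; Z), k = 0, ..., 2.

H_0 = Z,  H_1 = Z,  H_2 = 0.

We work with the vertex ordering 0 < 1 < 2 < 3 < 4. The simplices of K, each written with vertices in increasing order, are:

  0-simplices (5): [0], [1], [2], [3], [4]
  1-simplices (10): [0,1], [0,2], [0,3], [0,4], [1,2], [1,3], [1,4], [2,3], [2,4], [3,4]
  2-simplices (5): [0,1,3], [0,1,4], [0,2,3], [1,2,4], [2,3,4]

Hence C_0 ≅ Z^5, C_1 ≅ Z^10, C_2 ≅ Z^5.

The boundary map ∂_1: C_1 → C_0 sends each edge [p,q] (with p < q) to q − p.
As a 5×10 matrix over Z this has rank 4, with invariant factors (1,1,1,1).

The boundary map ∂_2: C_2 → C_1 maps a triangle to the signed sum of its edges. For instance
  ∂[1,2,4] = [2,4] − [1,4] + [1,2],
  ∂[0,2,3] = [2,3] − [0,3] + [0,2].
This gives a 10×5 integer matrix of rank 5; reducing to Smith normal form yields diagonal entries (1,1,1,1,1).

Computing H_k = (kernel of ∂_k) / (image of ∂_{k+1}):

  H_0: rank C_0 − rank ∂_1 = 5 − 4 = 1, and the invariant factors of ∂_1 are all 1, so H_0 = Z.
  H_1: rank ker ∂_1 − rank ∂_2 = (10 − 4) − 5 = 1, and the invariant factors of ∂_2 are all 1, so H_1 = Z.
  H_2: rank ker ∂_2 − rank ∂_3 = (5 − 5) − 0 = 0, and there is no ∂_3, so H_2 = 0.

As a check, the Euler characteristic is 5 − 10 + 5 = 0, which agrees with 1 − 1 + 0 = 0.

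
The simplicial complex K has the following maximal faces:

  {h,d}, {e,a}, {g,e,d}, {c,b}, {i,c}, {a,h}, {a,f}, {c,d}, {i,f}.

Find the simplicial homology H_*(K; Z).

H_0 = Z,  H_1 = Z^2,  H_2 = 0.

We work with the vertex ordering a < b < c < d < e < f < g < h < i. The simplices of K, each written with vertices in increasing order, are:

  0-simplices (9): a, b, c, d, e, f, g, h, i
  1-simplices (11): ae, af, ah, bc, cd, ci, de, dg, dh, eg, fi
  2-simplices (1): deg

so the chain groups are C_0 ≅ Z^9, C_1 ≅ Z^11, C_2 ≅ Z^1.

Boundary ∂_1: C_1 → C_0 is given by ∂[p,q] = [q] − [p]. For instance
  ∂eg = g − e.
As a 9×11 matrix over Z this has rank 8, with invariant factors (1,1,1,1,1,1,1,1).

The boundary map ∂_2: C_2 → C_1 acts by ∂[p,q,r] = [q,r] − [p,r] + [p,q]. For instance
  ∂deg = eg − dg + de.
The resulting 11×1 matrix has rank 1, and its Smith normal form has invariant factors (1).

From H_k ≅ ker(∂_k) / im(∂_{k+1}) we obtain:

  H_0: rank C_0 − rank ∂_1 = 9 − 8 = 1, and the invariant factors of ∂_1 are all 1, so H_0 = Z.
  H_1: rank ker ∂_1 − rank ∂_2 = (11 − 8) − 1 = 2, and the invariant factors of ∂_2 are all 1, so H_1 = Z^2.
  H_2: rank ker ∂_2 − rank ∂_3 = (1 − 1) − 0 = 0, and there is no ∂_3, so H_2 = 0.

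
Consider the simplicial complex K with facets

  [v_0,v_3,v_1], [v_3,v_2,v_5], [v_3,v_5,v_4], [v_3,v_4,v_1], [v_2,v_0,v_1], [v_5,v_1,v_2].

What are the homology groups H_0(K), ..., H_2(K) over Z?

H_0 ≅ Z,  H_1 ≅ Z,  H_2 = 0.

We work with the vertex ordering v_0 < v_1 < v_2 < v_3 < v_4 < v_5. The simplices of K, each written with vertices in increasing order, are:

  0-simplices (6): [v_0], [v_1], [v_2], [v_3], [v_4], [v_5]
  1-simplices (12): [v_0,v_1], [v_0,v_2], [v_0,v_3], [v_1,v_2], [v_1,v_3], [v_1,v_4], [v_1,v_5], [v_2,v_3], [v_2,v_5], [v_3,v_4], [v_3,v_5], [v_4,v_5]
  2-simplices (6): [v_0,v_1,v_2], [v_0,v_1,v_3], [v_1,v_2,v_5], [v_1,v_3,v_4], [v_2,v_3,v_5], [v_3,v_4,v_5]

giving chain groups C_0 ≅ Z^6, C_1 ≅ Z^12, C_2 ≅ Z^6.

The boundary map ∂_1: C_1 → C_0 maps an edge to its endpoints' difference, ∂[p,q] = q − p. For instance
  ∂[v_2,v_3] = [v_3] − [v_2].
As a 6×12 matrix over Z this has rank 5, with invariant factors (1,1,1,1,1).

The boundary map ∂_2: C_2 → C_1 sends each 2-simplex [p,q,r] to [q,r] − [p,r] + [p,q]. For instance
  ∂[v_1,v_2,v_5] = [v_2,v_5] − [v_1,v_5] + [v_1,v_2],
  ∂[v_0,v_1,v_2] = [v_1,v_2] − [v_0,v_2] + [v_0,v_1].
This gives a 12×6 integer matrix of rank 6; reducing to Smith normal form yields diagonal entries (1,1,1,1,1,1).

Reading off H_k = ker ∂_k / im ∂_{k+1}:

  H_0: rank C_0 − rank ∂_1 = 6 − 5 = 1, and the invariant factors of ∂_1 are all 1, so H_0 = Z.
  H_1: rank ker ∂_1 − rank ∂_2 = (12 − 5) − 6 = 1, and the invariant factors of ∂_2 are all 1, so H_1 = Z.
  H_2: rank ker ∂_2 − rank ∂_3 = (6 − 6) − 0 = 0, and there is no ∂_3, so H_2 = 0.

As a check, the Euler characteristic is 6 − 12 + 6 = 0, which agrees with 1 − 1 + 0 = 0.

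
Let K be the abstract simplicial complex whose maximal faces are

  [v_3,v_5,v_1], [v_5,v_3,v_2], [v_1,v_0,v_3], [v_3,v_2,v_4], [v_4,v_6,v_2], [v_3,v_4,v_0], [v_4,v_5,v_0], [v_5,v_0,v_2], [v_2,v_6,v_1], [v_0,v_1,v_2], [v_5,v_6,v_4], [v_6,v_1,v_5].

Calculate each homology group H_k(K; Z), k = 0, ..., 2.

K has 7 vertices, 18 edges, 12 triangles.
rank ∂_0 = 0, rank ∂_1 = 6 ⇒ b_0 = 7 − 0 − 6 = 1; all invariant factors of ∂_1 are 1 so no torsion. So H_0 ≅ Z.
rank ∂_1 = 6, rank ∂_2 = 12 ⇒ b_1 = 18 − 6 − 12 = 0; ∂_2 has invariant factor(s) [2] giving torsion. So H_1 ≅ Z/2Z.
rank ∂_2 = 12, rank ∂_3 = 0 ⇒ b_2 = 12 − 12 − 0 = 0. So H_2 ≅ 0.

H_0 = Z,  H_1 = Z/2Z,  H_2 = 0.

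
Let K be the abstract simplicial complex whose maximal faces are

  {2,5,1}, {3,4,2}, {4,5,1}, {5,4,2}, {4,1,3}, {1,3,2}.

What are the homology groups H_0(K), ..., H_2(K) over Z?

H_0 ≅ Z,  H_1 = 0,  H_2 ≅ Z.

We work with the vertex ordering 1 < 2 < 3 < 4 < 5. The simplices of K, each written with vertices in increasing order, are:

  0-simplices (5): [1], [2], [3], [4], [5]
  1-simplices (9): [1,2], [1,3], [1,4], [1,5], [2,3], [2,4], [2,5], [3,4], [4,5]
  2-simplices (6): [1,2,3], [1,2,5], [1,3,4], [1,4,5], [2,3,4], [2,4,5]

Hence C_0 ≅ Z^5, C_1 ≅ Z^9, C_2 ≅ Z^6.

Boundary ∂_1: C_1 → C_0 maps an edge to its endpoints' difference, ∂[p,q] = q − p. For instance
  ∂[2,4] = [4] − [2].
As a 5×9 matrix over Z this has rank 4, with invariant factors (1,1,1,1).

∂_2: C_2 → C_1 sends each 2-simplex [p,q,r] to [q,r] − [p,r] + [p,q]. For instance
  ∂[2,4,5] = [4,5] − [2,5] + [2,4],
  ∂[1,4,5] = [4,5] − [1,5] + [1,4].
As a 9×6 matrix over Z this has rank 5, with invariant factors (1,1,1,1,1).

Now H_k = ker ∂_k / im ∂_{k+1}, so:

  H_0: rank C_0 − rank ∂_1 = 5 − 4 = 1, and the invariant factors of ∂_1 are all 1, so H_0 ≅ Z.
  H_1: rank ker ∂_1 − rank ∂_2 = (9 − 4) − 5 = 0, and the invariant factors of ∂_2 are all 1, so H_1 ≅ 0.
  H_2: rank ker ∂_2 − rank ∂_3 = (6 − 5) − 0 = 1, and there is no ∂_3, so H_2 ≅ Z.

As a check, the Euler characteristic is 5 − 9 + 6 = 2, which agrees with 1 − 0 + 1 = 2.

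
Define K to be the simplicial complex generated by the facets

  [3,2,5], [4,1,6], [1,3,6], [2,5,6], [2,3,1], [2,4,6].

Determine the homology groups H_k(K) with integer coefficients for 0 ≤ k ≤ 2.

H_0 = Z,  H_1 = Z,  H_2 = 0.

Order the vertices as 1 < 2 < 3 < 4 < 5 < 6. Listing each simplex with vertices in this order, K has dimension 2 with simplices:

  0-simplices (6): [1], [2], [3], [4], [5], [6]
  1-simplices (12): [1,2], [1,3], [1,4], [1,6], [2,3], [2,4], [2,5], [2,6], [3,5], [3,6], [4,6], [5,6]
  2-simplices (6): [1,2,3], [1,3,6], [1,4,6], [2,3,5], [2,4,6], [2,5,6]

Hence C_0 ≅ Z^6, C_1 ≅ Z^12, C_2 ≅ Z^6.

The boundary map ∂_1: C_1 → C_0 is given by ∂[p,q] = [q] − [p].
The resulting 6×12 matrix has rank 5, and its Smith normal form has invariant factors (1,1,1,1,1).

Boundary ∂_2: C_2 → C_1 sends each 2-simplex [p,q,r] to [q,r] − [p,r] + [p,q]. For instance
  ∂[1,2,3] = [2,3] − [1,3] + [1,2],
  ∂[2,3,5] = [3,5] − [2,5] + [2,3].
The resulting 12×6 matrix has rank 6, and its Smith normal form has invariant factors (1,1,1,1,1,1).

Reading off H_k = ker ∂_k / im ∂_{k+1}:

  H_0: rank C_0 − rank ∂_1 = 6 − 5 = 1, and the invariant factors of ∂_1 are all 1, so H_0 ≅ Z.
  H_1: rank ker ∂_1 − rank ∂_2 = (12 − 5) − 6 = 1, and the invariant factors of ∂_2 are all 1, so H_1 ≅ Z.
  H_2: rank ker ∂_2 − rank ∂_3 = (6 − 6) − 0 = 0, and there is no ∂_3, so H_2 ≅ 0.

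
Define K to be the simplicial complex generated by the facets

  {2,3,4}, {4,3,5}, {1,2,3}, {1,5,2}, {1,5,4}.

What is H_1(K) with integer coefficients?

Take the total order 1 < 2 < 3 < 4 < 5 on the vertex set. Then K (dimension 2) consists of the simplices:

  0-simplices (5): [1], [2], [3], [4], [5]
  1-simplices (10): [1,2], [1,3], [1,4], [1,5], [2,3], [2,4], [2,5], [3,4], [3,5], [4,5]
  2-simplices (5): [1,2,3], [1,2,5], [1,4,5], [2,3,4], [3,4,5]

so the chain groups are C_0 ≅ Z^5, C_1 ≅ Z^10, C_2 ≅ Z^5.

The boundary map ∂_1: C_1 → C_0 sends each edge [p,q] (with p < q) to q − p. For instance
  ∂[1,3] = [3] − [1].
The 5×10 boundary matrix has rank 4 and Smith normal form diag(1,1,1,1).

The boundary map ∂_2: C_2 → C_1 maps a triangle to the signed sum of its edges. For instance
  ∂[1,2,3] = [2,3] − [1,3] + [1,2],
  ∂[1,2,5] = [2,5] − [1,5] + [1,2].
The resulting 10×5 matrix has rank 5, and its Smith normal form has invariant factors (1,1,1,1,1).

Reading off H_k = ker ∂_k / im ∂_{k+1}:

  H_1: rank ker ∂_1 − rank ∂_2 = (10 − 4) − 5 = 1, and the invariant factors of ∂_2 are all 1, so H_1 ≅ Z.

H_1 ≅ Z.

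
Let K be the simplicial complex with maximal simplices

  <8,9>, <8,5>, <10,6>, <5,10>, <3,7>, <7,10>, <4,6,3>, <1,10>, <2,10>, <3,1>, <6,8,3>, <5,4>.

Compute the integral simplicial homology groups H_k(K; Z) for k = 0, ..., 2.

H_0 = Z,  H_1 = Z^4,  H_2 = 0.

Order the vertices as 1 < 2 < 3 < 4 < 5 < 6 < 7 < 8 < 9 < 10. Listing each simplex with vertices in this order, K has dimension 2 with simplices:

  0-simplices (10): [1], [2], [3], [4], [5], [6], [7], [8], [9], [10]
  1-simplices (15): [1,3], [1,10], [2,10], [3,4], [3,6], [3,7], [3,8], [4,5], [4,6], [5,8], [5,10], [6,8], [6,10], [7,10], [8,9]
  2-simplices (2): [3,4,6], [3,6,8]

giving chain groups C_0 ≅ Z^10, C_1 ≅ Z^15, C_2 ≅ Z^2.

Boundary ∂_1: C_1 → C_0 sends each edge [p,q] (with p < q) to q − p.
The 10×15 boundary matrix has rank 9 and Smith normal form diag(1,1,1,1,1,1,1,1,1).

Boundary ∂_2: C_2 → C_1 acts by ∂[p,q,r] = [q,r] − [p,r] + [p,q]. For instance
  ∂[3,6,8] = [6,8] − [3,8] + [3,6],
  ∂[3,4,6] = [4,6] − [3,6] + [3,4].
This gives a 15×2 integer matrix of rank 2; reducing to Smith normal form yields diagonal entries (1,1).

Reading off H_k = ker ∂_k / im ∂_{k+1}:

  H_0: rank C_0 − rank ∂_1 = 10 − 9 = 1, and the invariant factors of ∂_1 are all 1, so H_0 = Z.
  H_1: rank ker ∂_1 − rank ∂_2 = (15 − 9) − 2 = 4, and the invariant factors of ∂_2 are all 1, so H_1 = Z^4.
  H_2: rank ker ∂_2 − rank ∂_3 = (2 − 2) − 0 = 0, and there is no ∂_3, so H_2 = 0.

As a check, the Euler characteristic is 10 − 15 + 2 = -3, which agrees with 1 − 4 + 0 = -3.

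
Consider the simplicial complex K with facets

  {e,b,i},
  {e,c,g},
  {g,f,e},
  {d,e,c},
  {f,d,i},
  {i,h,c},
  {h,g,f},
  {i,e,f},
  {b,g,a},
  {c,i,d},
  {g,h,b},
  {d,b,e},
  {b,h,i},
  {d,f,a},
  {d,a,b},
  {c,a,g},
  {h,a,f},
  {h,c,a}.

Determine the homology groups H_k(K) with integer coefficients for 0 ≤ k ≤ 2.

H_0 ≅ Z,  H_1 ≅ Z ⊕ Z/2,  H_2 = 0.

Fix the vertex order a < b < c < d < e < f < g < h < i and write every simplex with vertices in increasing order. Then dim K = 2 and the simplices of K are:

  0-simplices (9): a, b, c, d, e, f, g, h, i
  1-simplices (27): ab, ac, ad, af, ag, ah, bd, be, bg, bh, bi, cd, ce, cg, ch, ci, de, df, di, ef, eg, ei, fg, fh, fi, gh, hi
  2-simplices (18): abd, abg, acg, ach, adf, afh, bde, bei, bgh, bhi, cde, cdi, ceg, chi, dfi, efg, efi, fgh

Hence C_0 ≅ Z^9, C_1 ≅ Z^27, C_2 ≅ Z^18.

Boundary ∂_1: C_1 → C_0 is given by ∂[p,q] = [q] − [p]. For instance
  ∂de = e − d.
This gives a 9×27 integer matrix of rank 8; reducing to Smith normal form yields diagonal entries (1,1,1,1,1,1,1,1).

∂_2: C_2 → C_1 maps a triangle to the signed sum of its edges. For instance
  ∂abd = bd − ad + ab,
  ∂afh = fh − ah + af.
As a 27×18 matrix over Z this has rank 18, with invariant factors (1,1,1,1,1,1,1,1,1,1,1,1,1,1,1,1,1,2).

From H_k ≅ ker(∂_k) / im(∂_{k+1}) we obtain:

  H_0: rank C_0 − rank ∂_1 = 9 − 8 = 1, and the invariant factors of ∂_1 are all 1, so H_0 ≅ Z.
  H_1: rank ker ∂_1 − rank ∂_2 = (27 − 8) − 18 = 1, and ∂_2 has invariant factor 2 > 1, so H_1 ≅ Z ⊕ Z/2.
  H_2: rank ker ∂_2 − rank ∂_3 = (18 − 18) − 0 = 0, and there is no ∂_3, so H_2 ≅ 0.

As a check, the Euler characteristic is 9 − 27 + 18 = 0, which agrees with 1 − 1 + 0 = 0.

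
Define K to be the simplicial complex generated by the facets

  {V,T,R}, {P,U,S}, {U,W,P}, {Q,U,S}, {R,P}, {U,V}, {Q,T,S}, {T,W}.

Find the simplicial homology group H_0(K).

H_0 = Z.

K has 8 vertices, 15 edges, 5 triangles.
rank ∂_0 = 0, rank ∂_1 = 7 ⇒ b_0 = 8 − 0 − 7 = 1; all invariant factors of ∂_1 are 1 so no torsion. So H_0 = Z.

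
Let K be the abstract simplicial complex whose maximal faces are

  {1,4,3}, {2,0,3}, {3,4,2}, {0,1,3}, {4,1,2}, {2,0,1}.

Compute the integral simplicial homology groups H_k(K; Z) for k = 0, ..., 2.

Fix the vertex order 0 < 1 < 2 < 3 < 4 and write every simplex with vertices in increasing order. Then dim K = 2 and the simplices of K are:

  0-simplices (5): [0], [1], [2], [3], [4]
  1-simplices (9): [0,1], [0,2], [0,3], [1,2], [1,3], [1,4], [2,3], [2,4], [3,4]
  2-simplices (6): [0,1,2], [0,1,3], [0,2,3], [1,2,4], [1,3,4], [2,3,4]

Hence C_0 ≅ Z^5, C_1 ≅ Z^9, C_2 ≅ Z^6.

Boundary ∂_1: C_1 → C_0 is given by ∂[p,q] = [q] − [p]. For instance
  ∂[3,4] = [4] − [3].
The resulting 5×9 matrix has rank 4, and its Smith normal form has invariant factors (1,1,1,1).

The boundary map ∂_2: C_2 → C_1 sends each 2-simplex [p,q,r] to [q,r] − [p,r] + [p,q]. For instance
  ∂[0,1,2] = [1,2] − [0,2] + [0,1],
  ∂[1,3,4] = [3,4] − [1,4] + [1,3].
The resulting 9×6 matrix has rank 5, and its Smith normal form has invariant factors (1,1,1,1,1).

Now H_k = ker ∂_k / im ∂_{k+1}, so:

  H_0: rank C_0 − rank ∂_1 = 5 − 4 = 1, and the invariant factors of ∂_1 are all 1, so H_0 ≅ Z.
  H_1: rank ker ∂_1 − rank ∂_2 = (9 − 4) − 5 = 0, and the invariant factors of ∂_2 are all 1, so H_1 ≅ 0.
  H_2: rank ker ∂_2 − rank ∂_3 = (6 − 5) − 0 = 1, and there is no ∂_3, so H_2 ≅ Z.

H_0 ≅ Z,  H_1 = 0,  H_2 ≅ Z.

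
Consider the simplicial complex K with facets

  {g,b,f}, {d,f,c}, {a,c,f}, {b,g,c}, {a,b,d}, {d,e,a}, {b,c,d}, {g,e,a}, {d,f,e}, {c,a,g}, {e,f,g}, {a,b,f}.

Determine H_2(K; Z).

Order the vertices as a < b < c < d < e < f < g. Listing each simplex with vertices in this order, K has dimension 2 with simplices:

  0-simplices (7): a, b, c, d, e, f, g
  1-simplices (18): ab, ac, ad, ae, af, ag, bc, bd, bf, bg, cd, cf, cg, de, df, ef, eg, fg
  2-simplices (12): abd, abf, acf, acg, ade, aeg, bcd, bcg, bfg, cdf, def, efg

so the chain groups are C_0 ≅ Z^7, C_1 ≅ Z^18, C_2 ≅ Z^12.

∂_1: C_1 → C_0 maps an edge to its endpoints' difference, ∂[p,q] = q − p. For instance
  ∂eg = g − e.
The resulting 7×18 matrix has rank 6, and its Smith normal form has invariant factors (1,1,1,1,1,1).

The boundary map ∂_2: C_2 → C_1 sends each 2-simplex [p,q,r] to [q,r] − [p,r] + [p,q]. For instance
  ∂efg = fg − eg + ef,
  ∂abf = bf − af + ab.
The 18×12 boundary matrix has rank 12 and Smith normal form diag(1,1,1,1,1,1,1,1,1,1,1,2).

Computing H_k = (kernel of ∂_k) / (image of ∂_{k+1}):

  H_2: rank ker ∂_2 − rank ∂_3 = (12 − 12) − 0 = 0, and there is no ∂_3, so H_2 ≅ 0.

(K is a triangulation of the real projective plane RP^2.)

H_2 = 0.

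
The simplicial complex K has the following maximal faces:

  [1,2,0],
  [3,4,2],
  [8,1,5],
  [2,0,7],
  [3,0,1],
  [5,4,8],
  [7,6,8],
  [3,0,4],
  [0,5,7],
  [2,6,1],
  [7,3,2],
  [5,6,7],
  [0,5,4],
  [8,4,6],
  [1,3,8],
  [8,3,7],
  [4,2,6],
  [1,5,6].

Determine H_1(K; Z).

Take the total order 0 < 1 < 2 < 3 < 4 < 5 < 6 < 7 < 8 on the vertex set. Then K (dimension 2) consists of the simplices:

  0-simplices (9): [0], [1], [2], [3], [4], [5], [6], [7], [8]
  1-simplices (27): (27 of them)
  2-simplices (18): [0,1,2], [0,1,3], [0,2,7], [0,3,4], [0,4,5], [0,5,7], [1,2,6], [1,3,8], [1,5,6], [1,5,8], [2,3,4], [2,3,7], [2,4,6], [3,7,8], [4,5,8], [4,6,8], [5,6,7], [6,7,8]

so the chain groups are C_0 ≅ Z^9, C_1 ≅ Z^27, C_2 ≅ Z^18.

Boundary ∂_1: C_1 → C_0 is given by ∂[p,q] = [q] − [p].
This gives a 9×27 integer matrix of rank 8; reducing to Smith normal form yields diagonal entries (1,1,1,1,1,1,1,1).

∂_2: C_2 → C_1 maps a triangle to the signed sum of its edges. For instance
  ∂[0,5,7] = [5,7] − [0,7] + [0,5],
  ∂[2,3,4] = [3,4] − [2,4] + [2,3].
The 27×18 boundary matrix has rank 18 and Smith normal form diag(1,1,1,1,1,1,1,1,1,1,1,1,1,1,1,1,1,2).

Reading off H_k = ker ∂_k / im ∂_{k+1}:

  H_1: rank ker ∂_1 − rank ∂_2 = (27 − 8) − 18 = 1, and ∂_2 has invariant factor 2 > 1, so H_1 ≅ Z × Z/2.

(K is a triangulation of the Klein bottle.)

H_1 ≅ Z × Z/2.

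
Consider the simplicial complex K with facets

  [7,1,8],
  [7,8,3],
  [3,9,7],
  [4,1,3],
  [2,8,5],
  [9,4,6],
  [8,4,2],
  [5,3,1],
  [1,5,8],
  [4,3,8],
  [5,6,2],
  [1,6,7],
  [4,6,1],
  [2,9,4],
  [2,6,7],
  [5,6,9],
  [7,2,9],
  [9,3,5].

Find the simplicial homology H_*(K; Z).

Fix the vertex order 1 < 2 < 3 < 4 < 5 < 6 < 7 < 8 < 9 and write every simplex with vertices in increasing order. Then dim K = 2 and the simplices of K are:

  0-simplices (9): [1], [2], [3], [4], [5], [6], [7], [8], [9]
  1-simplices (27): (27 of them)
  2-simplices (18): [1,3,4], [1,3,5], [1,4,6], [1,5,8], [1,6,7], [1,7,8], [2,4,8], [2,4,9], [2,5,6], [2,5,8], [2,6,7], [2,7,9], [3,4,8], [3,5,9], [3,7,8], [3,7,9], [4,6,9], [5,6,9]

so the chain groups are C_0 ≅ Z^9, C_1 ≅ Z^27, C_2 ≅ Z^18.

Boundary ∂_1: C_1 → C_0 sends each edge [p,q] (with p < q) to q − p. For instance
  ∂[4,8] = [8] − [4].
As a 9×27 matrix over Z this has rank 8, with invariant factors (1,1,1,1,1,1,1,1).

∂_2: C_2 → C_1 acts by ∂[p,q,r] = [q,r] − [p,r] + [p,q]. For instance
  ∂[1,3,4] = [3,4] − [1,4] + [1,3],
  ∂[1,7,8] = [7,8] − [1,8] + [1,7].
This gives a 27×18 integer matrix of rank 18; reducing to Smith normal form yields diagonal entries (1,1,1,1,1,1,1,1,1,1,1,1,1,1,1,1,1,2).

Computing H_k = (kernel of ∂_k) / (image of ∂_{k+1}):

  H_0: rank C_0 − rank ∂_1 = 9 − 8 = 1, and the invariant factors of ∂_1 are all 1, so H_0 ≅ Z.
  H_1: rank ker ∂_1 − rank ∂_2 = (27 − 8) − 18 = 1, and ∂_2 has invariant factor 2 > 1, so H_1 ≅ Z ⊕ Z/2.
  H_2: rank ker ∂_2 − rank ∂_3 = (18 − 18) − 0 = 0, and there is no ∂_3, so H_2 ≅ 0.

(K is a triangulation of the Klein bottle.)

H_0 = Z,  H_1 = Z ⊕ Z/2,  H_2 = 0.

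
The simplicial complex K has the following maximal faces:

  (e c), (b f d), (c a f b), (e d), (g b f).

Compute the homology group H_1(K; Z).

We work with the vertex ordering a < b < c < d < e < f < g. The simplices of K, each written with vertices in increasing order, are:

  0-simplices (7): a, b, c, d, e, f, g
  1-simplices (12): ab, ac, af, bc, bd, bf, bg, ce, cf, de, df, fg
  2-simplices (6): abc, abf, acf, bcf, bdf, bfg
  3-simplices (1): abcf

so the chain groups are C_0 ≅ Z^7, C_1 ≅ Z^12, C_2 ≅ Z^6, C_3 ≅ Z^1.

The boundary map ∂_1: C_1 → C_0 maps an edge to its endpoints' difference, ∂[p,q] = q − p. For instance
  ∂bd = d − b.
This gives a 7×12 integer matrix of rank 6; reducing to Smith normal form yields diagonal entries (1,1,1,1,1,1).

The boundary map ∂_2: C_2 → C_1 maps a triangle to the signed sum of its edges. For instance
  ∂bcf = cf − bf + bc,
  ∂bdf = df − bf + bd.
This gives a 12×6 integer matrix of rank 5; reducing to Smith normal form yields diagonal entries (1,1,1,1,1).

Boundary ∂_3: C_3 → C_2 sends each 3-simplex σ to the alternating sum Σ_i (−1)^i (σ with its i-th vertex removed). For instance
  ∂abcf = bcf − acf + abf − abc.
The 6×1 boundary matrix has rank 1 and Smith normal form diag(1).

Now H_k = ker ∂_k / im ∂_{k+1}, so:

  H_1: rank ker ∂_1 − rank ∂_2 = (12 − 6) − 5 = 1, and the invariant factors of ∂_2 are all 1, so H_1 ≅ Z.

H_1 ≅ Z.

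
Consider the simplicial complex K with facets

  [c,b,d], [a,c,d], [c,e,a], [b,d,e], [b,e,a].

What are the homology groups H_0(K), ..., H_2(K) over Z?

K has 5 vertices, 10 edges, 5 triangles.
rank ∂_0 = 0, rank ∂_1 = 4 ⇒ b_0 = 5 − 0 − 4 = 1; all invariant factors of ∂_1 are 1 so no torsion. So H_0 = Z.
rank ∂_1 = 4, rank ∂_2 = 5 ⇒ b_1 = 10 − 4 − 5 = 1; all invariant factors of ∂_2 are 1 so no torsion. So H_1 = Z.
rank ∂_2 = 5, rank ∂_3 = 0 ⇒ b_2 = 5 − 5 − 0 = 0. So H_2 = 0.

H_0 = Z,  H_1 = Z,  H_2 = 0.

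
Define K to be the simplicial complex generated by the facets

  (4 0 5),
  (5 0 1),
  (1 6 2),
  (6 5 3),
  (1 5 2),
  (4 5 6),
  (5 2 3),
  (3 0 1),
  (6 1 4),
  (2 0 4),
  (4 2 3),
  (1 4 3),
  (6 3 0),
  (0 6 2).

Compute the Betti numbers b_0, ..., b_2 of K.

b_0 = 1, b_1 = 2, b_2 = 1.

We work with the vertex ordering 0 < 1 < 2 < 3 < 4 < 5 < 6. The simplices of K, each written with vertices in increasing order, are:

  0-simplices (7): [0], [1], [2], [3], [4], [5], [6]
  1-simplices (21): [0,1], [0,2], [0,3], [0,4], [0,5], [0,6], [1,2], [1,3], [1,4], [1,5], [1,6], [2,3], [2,4], [2,5], [2,6], [3,4], [3,5], [3,6], [4,5], [4,6], [5,6]
  2-simplices (14): [0,1,3], [0,1,5], [0,2,4], [0,2,6], [0,3,6], [0,4,5], [1,2,5], [1,2,6], [1,3,4], [1,4,6], [2,3,4], [2,3,5], [3,5,6], [4,5,6]

Hence C_0 ≅ Z^7, C_1 ≅ Z^21, C_2 ≅ Z^14.

Boundary ∂_1: C_1 → C_0 is given by ∂[p,q] = [q] − [p].
The resulting 7×21 matrix has rank 6, and its Smith normal form has invariant factors (1,1,1,1,1,1).

∂_2: C_2 → C_1 acts by ∂[p,q,r] = [q,r] − [p,r] + [p,q]. For instance
  ∂[4,5,6] = [5,6] − [4,6] + [4,5],
  ∂[0,3,6] = [3,6] − [0,6] + [0,3].
As a 21×14 matrix over Z this has rank 13, with invariant factors (1,1,1,1,1,1,1,1,1,1,1,1,1).

Computing H_k = (kernel of ∂_k) / (image of ∂_{k+1}):

  H_0: rank C_0 − rank ∂_1 = 7 − 6 = 1, and the invariant factors of ∂_1 are all 1, so H_0 ≅ Z.
  H_1: rank ker ∂_1 − rank ∂_2 = (21 − 6) − 13 = 2, and the invariant factors of ∂_2 are all 1, so H_1 ≅ Z^2.
  H_2: rank ker ∂_2 − rank ∂_3 = (14 − 13) − 0 = 1, and there is no ∂_3, so H_2 ≅ Z.

Hence the Betti numbers are b_0 = 1, b_1 = 2, b_2 = 1.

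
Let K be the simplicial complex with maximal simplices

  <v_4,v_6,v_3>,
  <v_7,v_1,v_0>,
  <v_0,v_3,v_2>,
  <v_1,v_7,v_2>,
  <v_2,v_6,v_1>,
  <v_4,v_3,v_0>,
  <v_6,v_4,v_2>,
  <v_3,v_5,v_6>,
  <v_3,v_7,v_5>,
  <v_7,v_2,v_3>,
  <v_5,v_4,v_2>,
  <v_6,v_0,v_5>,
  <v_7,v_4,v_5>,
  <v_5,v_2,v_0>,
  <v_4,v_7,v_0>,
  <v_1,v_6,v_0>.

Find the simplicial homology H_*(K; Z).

Fix the vertex order v_0 < v_1 < v_2 < v_3 < v_4 < v_5 < v_6 < v_7 and write every simplex with vertices in increasing order. Then dim K = 2 and the simplices of K are:

  0-simplices (8): [v_0], [v_1], [v_2], [v_3], [v_4], [v_5], [v_6], [v_7]
  1-simplices (24): (24 of them)
  2-simplices (16): (16 of them)

Hence C_0 ≅ Z^8, C_1 ≅ Z^24, C_2 ≅ Z^16.

Boundary ∂_1: C_1 → C_0 is given by ∂[p,q] = [q] − [p]. For instance
  ∂[v_5,v_6] = [v_6] − [v_5].
The resulting 8×24 matrix has rank 7, and its Smith normal form has invariant factors (1,1,1,1,1,1,1).

The boundary map ∂_2: C_2 → C_1 maps a triangle to the signed sum of its edges. For instance
  ∂[v_1,v_2,v_6] = [v_2,v_6] − [v_1,v_6] + [v_1,v_2],
  ∂[v_3,v_4,v_6] = [v_4,v_6] − [v_3,v_6] + [v_3,v_4].
As a 24×16 matrix over Z this has rank 15, with invariant factors (1,1,1,1,1,1,1,1,1,1,1,1,1,1,1).

Computing H_k = (kernel of ∂_k) / (image of ∂_{k+1}):

  H_0: rank C_0 − rank ∂_1 = 8 − 7 = 1, and the invariant factors of ∂_1 are all 1, so H_0 = Z.
  H_1: rank ker ∂_1 − rank ∂_2 = (24 − 7) − 15 = 2, and the invariant factors of ∂_2 are all 1, so H_1 = Z^2.
  H_2: rank ker ∂_2 − rank ∂_3 = (16 − 15) − 0 = 1, and there is no ∂_3, so H_2 = Z.

(K is a triangulation of the torus T^2.)

H_0 = Z,  H_1 = Z^2,  H_2 = Z.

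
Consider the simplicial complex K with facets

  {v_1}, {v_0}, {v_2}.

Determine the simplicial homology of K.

H_0 ≅ Z^3.

Order the vertices as v_0 < v_1 < v_2. Listing each simplex with vertices in this order, K has dimension 0 with simplices:

  0-simplices (3): [v_0], [v_1], [v_2]

Hence C_0 ≅ Z^3.

Now H_k = ker ∂_k / im ∂_{k+1}, so:

  H_0: rank C_0 − rank ∂_1 = 3 − 0 = 3, and there is no ∂_1, so H_0 ≅ Z^3.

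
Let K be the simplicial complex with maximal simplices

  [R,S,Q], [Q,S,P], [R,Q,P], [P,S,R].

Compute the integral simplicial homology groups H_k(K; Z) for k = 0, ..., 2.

Order the vertices as P < Q < R < S. Listing each simplex with vertices in this order, K has dimension 2 with simplices:

  0-simplices (4): P, Q, R, S
  1-simplices (6): PQ, PR, PS, QR, QS, RS
  2-simplices (4): PQR, PQS, PRS, QRS

giving chain groups C_0 ≅ Z^4, C_1 ≅ Z^6, C_2 ≅ Z^4.

Boundary ∂_1: C_1 → C_0 sends each edge [p,q] (with p < q) to q − p. For instance
  ∂PQ = Q − P.
This gives a 4×6 integer matrix of rank 3; reducing to Smith normal form yields diagonal entries (1,1,1).

Boundary ∂_2: C_2 → C_1 acts by ∂[p,q,r] = [q,r] − [p,r] + [p,q]. For instance
  ∂PRS = RS − PS + PR,
  ∂PQS = QS − PS + PQ.
The 6×4 boundary matrix has rank 3 and Smith normal form diag(1,1,1).

Computing H_k = (kernel of ∂_k) / (image of ∂_{k+1}):

  H_0: rank C_0 − rank ∂_1 = 4 − 3 = 1, and the invariant factors of ∂_1 are all 1, so H_0 = Z.
  H_1: rank ker ∂_1 − rank ∂_2 = (6 − 3) − 3 = 0, and the invariant factors of ∂_2 are all 1, so H_1 = 0.
  H_2: rank ker ∂_2 − rank ∂_3 = (4 − 3) − 0 = 1, and there is no ∂_3, so H_2 = Z.

H_0 = Z,  H_1 = 0,  H_2 = Z.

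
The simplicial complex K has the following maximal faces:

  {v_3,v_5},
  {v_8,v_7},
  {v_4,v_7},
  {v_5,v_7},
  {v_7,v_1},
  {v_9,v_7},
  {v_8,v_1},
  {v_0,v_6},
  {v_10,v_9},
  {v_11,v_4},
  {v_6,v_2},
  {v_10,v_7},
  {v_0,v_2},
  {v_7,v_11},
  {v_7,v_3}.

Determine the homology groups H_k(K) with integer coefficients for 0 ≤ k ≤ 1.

Take the total order v_0 < v_1 < v_2 < v_3 < v_4 < v_5 < v_6 < v_7 < v_8 < v_9 < v_10 < v_11 on the vertex set. Then K (dimension 1) consists of the simplices:

  0-simplices (12): [v_0], [v_1], [v_2], [v_3], [v_4], [v_5], [v_6], [v_7], [v_8], [v_9], [v_10], [v_11]
  1-simplices (15): (15 of them)

giving chain groups C_0 ≅ Z^12, C_1 ≅ Z^15.

Boundary ∂_1: C_1 → C_0 sends each edge [p,q] (with p < q) to q − p.
This gives a 12×15 integer matrix of rank 10; reducing to Smith normal form yields diagonal entries (1,1,1,1,1,1,1,1,1,1).

Now H_k = ker ∂_k / im ∂_{k+1}, so:

  H_0: rank C_0 − rank ∂_1 = 12 − 10 = 2, and the invariant factors of ∂_1 are all 1, so H_0 ≅ Z^2.
  H_1: rank ker ∂_1 − rank ∂_2 = (15 − 10) − 0 = 5, and there is no ∂_2, so H_1 ≅ Z^5.

H_0 = Z^2,  H_1 = Z^5.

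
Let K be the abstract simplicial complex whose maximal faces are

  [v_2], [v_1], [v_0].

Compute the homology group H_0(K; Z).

H_0 ≅ Z^3.

K has 3 vertices.
rank ∂_0 = 0, rank ∂_1 = 0 ⇒ b_0 = 3 − 0 − 0 = 3. So H_0 ≅ Z^3.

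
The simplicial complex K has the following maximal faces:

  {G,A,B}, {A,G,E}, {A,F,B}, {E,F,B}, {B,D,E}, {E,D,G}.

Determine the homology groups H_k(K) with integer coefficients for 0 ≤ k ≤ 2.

Take the total order A < B < D < E < F < G on the vertex set. Then K (dimension 2) consists of the simplices:

  0-simplices (6): A, B, D, E, F, G
  1-simplices (12): AB, AE, AF, AG, BD, BE, BF, BG, DE, DG, EF, EG
  2-simplices (6): ABF, ABG, AEG, BDE, BEF, DEG

giving chain groups C_0 ≅ Z^6, C_1 ≅ Z^12, C_2 ≅ Z^6.

Boundary ∂_1: C_1 → C_0 maps an edge to its endpoints' difference, ∂[p,q] = q − p. For instance
  ∂BG = G − B.
This gives a 6×12 integer matrix of rank 5; reducing to Smith normal form yields diagonal entries (1,1,1,1,1).

Boundary ∂_2: C_2 → C_1 maps a triangle to the signed sum of its edges. For instance
  ∂ABG = BG − AG + AB,
  ∂AEG = EG − AG + AE.
The resulting 12×6 matrix has rank 6, and its Smith normal form has invariant factors (1,1,1,1,1,1).

Reading off H_k = ker ∂_k / im ∂_{k+1}:

  H_0: rank C_0 − rank ∂_1 = 6 − 5 = 1, and the invariant factors of ∂_1 are all 1, so H_0 = Z.
  H_1: rank ker ∂_1 − rank ∂_2 = (12 − 5) − 6 = 1, and the invariant factors of ∂_2 are all 1, so H_1 = Z.
  H_2: rank ker ∂_2 − rank ∂_3 = (6 − 6) − 0 = 0, and there is no ∂_3, so H_2 = 0.

As a check, the Euler characteristic is 6 − 12 + 6 = 0, which agrees with 1 − 1 + 0 = 0.
(K is a triangulation of the cylinder S^1 x I.)

H_0 = Z,  H_1 = Z,  H_2 = 0.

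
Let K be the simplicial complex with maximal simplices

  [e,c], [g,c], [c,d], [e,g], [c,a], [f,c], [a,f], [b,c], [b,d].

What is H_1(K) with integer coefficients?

Order the vertices as a < b < c < d < e < f < g. Listing each simplex with vertices in this order, K has dimension 1 with simplices:

  0-simplices (7): a, b, c, d, e, f, g
  1-simplices (9): ac, af, bc, bd, cd, ce, cf, cg, eg

Hence C_0 ≅ Z^7, C_1 ≅ Z^9.

The boundary map ∂_1: C_1 → C_0 sends each edge [p,q] (with p < q) to q − p. For instance
  ∂af = f − a.
The resulting 7×9 matrix has rank 6, and its Smith normal form has invariant factors (1,1,1,1,1,1).

Now H_k = ker ∂_k / im ∂_{k+1}, so:

  H_1: rank ker ∂_1 − rank ∂_2 = (9 − 6) − 0 = 3, and there is no ∂_2, so H_1 ≅ Z^3.

H_1 = Z^3.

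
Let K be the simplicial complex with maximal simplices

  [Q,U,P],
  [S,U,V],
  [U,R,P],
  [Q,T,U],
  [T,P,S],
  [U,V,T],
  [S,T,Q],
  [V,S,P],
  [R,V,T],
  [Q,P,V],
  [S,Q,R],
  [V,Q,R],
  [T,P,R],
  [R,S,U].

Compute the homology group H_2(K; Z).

Fix the vertex order P < Q < R < S < T < U < V and write every simplex with vertices in increasing order. Then dim K = 2 and the simplices of K are:

  0-simplices (7): P, Q, R, S, T, U, V
  1-simplices (21): PQ, PR, PS, PT, PU, PV, QR, QS, QT, QU, QV, RS, RT, RU, RV, ST, SU, SV, TU, TV, UV
  2-simplices (14): PQU, PQV, PRT, PRU, PST, PSV, QRS, QRV, QST, QTU, RSU, RTV, SUV, TUV

Hence C_0 ≅ Z^7, C_1 ≅ Z^21, C_2 ≅ Z^14.

The boundary map ∂_1: C_1 → C_0 is given by ∂[p,q] = [q] − [p].
The 7×21 boundary matrix has rank 6 and Smith normal form diag(1,1,1,1,1,1).

∂_2: C_2 → C_1 acts by ∂[p,q,r] = [q,r] − [p,r] + [p,q]. For instance
  ∂RTV = TV − RV + RT,
  ∂PST = ST − PT + PS.
The resulting 21×14 matrix has rank 13, and its Smith normal form has invariant factors (1,1,1,1,1,1,1,1,1,1,1,1,1).

Reading off H_k = ker ∂_k / im ∂_{k+1}:

  H_2: rank ker ∂_2 − rank ∂_3 = (14 − 13) − 0 = 1, and there is no ∂_3, so H_2 ≅ Z.

(K is a triangulation of the torus T^2.)

H_2 ≅ Z.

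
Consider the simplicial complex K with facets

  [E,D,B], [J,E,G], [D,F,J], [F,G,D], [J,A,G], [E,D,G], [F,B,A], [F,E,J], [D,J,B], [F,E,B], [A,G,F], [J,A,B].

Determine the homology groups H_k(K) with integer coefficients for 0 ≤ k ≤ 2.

Take the total order A < B < D < E < F < G < J on the vertex set. Then K (dimension 2) consists of the simplices:

  0-simplices (7): A, B, D, E, F, G, J
  1-simplices (18): AB, AF, AG, AJ, BD, BE, BF, BJ, DE, DF, DG, DJ, EF, EG, EJ, FG, FJ, GJ
  2-simplices (12): ABF, ABJ, AFG, AGJ, BDE, BDJ, BEF, DEG, DFG, DFJ, EFJ, EGJ

Hence C_0 ≅ Z^7, C_1 ≅ Z^18, C_2 ≅ Z^12.

∂_1: C_1 → C_0 is given by ∂[p,q] = [q] − [p].
The 7×18 boundary matrix has rank 6 and Smith normal form diag(1,1,1,1,1,1).

∂_2: C_2 → C_1 maps a triangle to the signed sum of its edges. For instance
  ∂DFG = FG − DG + DF,
  ∂BDE = DE − BE + BD.
This gives a 18×12 integer matrix of rank 12; reducing to Smith normal form yields diagonal entries (1,1,1,1,1,1,1,1,1,1,1,2).

Reading off H_k = ker ∂_k / im ∂_{k+1}:

  H_0: rank C_0 − rank ∂_1 = 7 − 6 = 1, and the invariant factors of ∂_1 are all 1, so H_0 ≅ Z.
  H_1: rank ker ∂_1 − rank ∂_2 = (18 − 6) − 12 = 0, and ∂_2 has invariant factor 2 > 1, so H_1 ≅ Z_2.
  H_2: rank ker ∂_2 − rank ∂_3 = (12 − 12) − 0 = 0, and there is no ∂_3, so H_2 ≅ 0.

As a check, the Euler characteristic is 7 − 18 + 12 = 1, which agrees with 1 − 0 + 0 = 1.

H_0 = Z,  H_1 = Z_2,  H_2 = 0.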